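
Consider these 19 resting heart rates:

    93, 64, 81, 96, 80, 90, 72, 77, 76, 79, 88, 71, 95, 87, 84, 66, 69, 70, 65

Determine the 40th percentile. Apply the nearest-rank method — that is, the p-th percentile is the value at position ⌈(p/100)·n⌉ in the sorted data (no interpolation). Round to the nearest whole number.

76

Sorted: 64, 65, 66, 69, 70, 71, 72, 76, 77, 79, 80, 81, 84, 87, 88, 90, 93, 95, 96.
n = 19.
Position = ⌈40/100 · 19⌉ = ⌈7.6⌉ = 8.
The value at rank 8 is 76.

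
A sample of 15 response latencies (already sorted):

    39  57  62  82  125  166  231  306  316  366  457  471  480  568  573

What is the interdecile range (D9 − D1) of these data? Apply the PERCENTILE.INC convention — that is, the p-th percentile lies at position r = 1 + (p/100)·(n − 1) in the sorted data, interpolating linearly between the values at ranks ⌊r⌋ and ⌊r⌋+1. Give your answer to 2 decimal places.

n = 15.
P10: r = 2.4; ranks 2–3 are 57, 62; interpolating gives 59.
P90: r = 13.6; ranks 13–14 are 480, 568; interpolating gives 532.8.
Difference: 532.8 − 59 = 473.8.

473.80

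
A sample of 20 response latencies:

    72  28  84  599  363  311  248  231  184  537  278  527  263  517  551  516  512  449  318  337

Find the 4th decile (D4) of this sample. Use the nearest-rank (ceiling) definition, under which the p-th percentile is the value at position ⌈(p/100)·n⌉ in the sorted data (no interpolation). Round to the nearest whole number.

278

Sorted: 28, 72, 84, 184, 231, 248, 263, 278, 311, 318, 337, 363, 449, 512, 516, 517, 527, 537, 551, 599.
n = 20.
Position = ⌈40/100 · 20⌉ = ⌈8⌉ = 8.
The value at rank 8 is 278.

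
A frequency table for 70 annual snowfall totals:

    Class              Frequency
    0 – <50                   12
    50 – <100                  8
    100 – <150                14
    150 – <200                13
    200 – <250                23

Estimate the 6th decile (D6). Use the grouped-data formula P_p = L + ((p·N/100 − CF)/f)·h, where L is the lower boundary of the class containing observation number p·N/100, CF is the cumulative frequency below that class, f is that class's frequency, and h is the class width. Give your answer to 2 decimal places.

N = 70; target position k = 60/100 · 70 = 42.
Cumulative frequencies: 12, 20, 34, 47, 70.
Observation 42 falls in the class 150 – <200.
L = 150, CF = 34, f = 13, h = 50.
P60 = 150 + ((42 − 34)/13)·50 = 150 + 30.7692 = 180.769.

180.77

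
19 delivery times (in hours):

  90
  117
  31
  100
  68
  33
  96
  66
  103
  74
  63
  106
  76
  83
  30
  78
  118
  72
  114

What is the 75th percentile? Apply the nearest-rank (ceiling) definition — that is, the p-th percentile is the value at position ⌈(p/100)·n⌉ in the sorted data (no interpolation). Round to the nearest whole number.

103

Sorted: 30, 31, 33, 63, 66, 68, 72, 74, 76, 78, 83, 90, 96, 100, 103, 106, 114, 117, 118.
n = 19.
Position = ⌈75/100 · 19⌉ = ⌈14.25⌉ = 15.
The value at rank 15 is 103.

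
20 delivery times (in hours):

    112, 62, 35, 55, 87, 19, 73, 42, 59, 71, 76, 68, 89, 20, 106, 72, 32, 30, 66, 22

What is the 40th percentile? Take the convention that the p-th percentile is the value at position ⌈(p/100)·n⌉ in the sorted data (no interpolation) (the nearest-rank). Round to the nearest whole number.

55

Sorted: 19, 20, 22, 30, 32, 35, 42, 55, 59, 62, 66, 68, 71, 72, 73, 76, 87, 89, 106, 112.
n = 20.
Position = ⌈40/100 · 20⌉ = ⌈8⌉ = 8.
The value at rank 8 is 55.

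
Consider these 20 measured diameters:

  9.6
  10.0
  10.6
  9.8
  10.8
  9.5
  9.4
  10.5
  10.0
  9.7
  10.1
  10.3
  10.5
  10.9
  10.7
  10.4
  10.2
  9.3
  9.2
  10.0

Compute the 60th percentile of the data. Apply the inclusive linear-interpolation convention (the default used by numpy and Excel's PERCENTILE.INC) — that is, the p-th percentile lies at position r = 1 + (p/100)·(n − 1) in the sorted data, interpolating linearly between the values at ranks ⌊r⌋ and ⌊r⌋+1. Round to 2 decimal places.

Sorted: 9.2, 9.3, 9.4, 9.5, 9.6, 9.7, 9.8, 10.0, 10.0, 10.0, 10.1, 10.2, 10.3, 10.4, 10.5, 10.5, 10.6, 10.7, 10.8, 10.9.
n = 20.
r = 1 + (60/100)·(20 − 1) = 1 + 11.4 = 12.4.
Rank 12 is 10.2 and rank 13 is 10.3.
Interpolate: 10.2 + 0.4·(10.3 − 10.2) = 10.2 + 0.4·0.1 = 10.24.

10.24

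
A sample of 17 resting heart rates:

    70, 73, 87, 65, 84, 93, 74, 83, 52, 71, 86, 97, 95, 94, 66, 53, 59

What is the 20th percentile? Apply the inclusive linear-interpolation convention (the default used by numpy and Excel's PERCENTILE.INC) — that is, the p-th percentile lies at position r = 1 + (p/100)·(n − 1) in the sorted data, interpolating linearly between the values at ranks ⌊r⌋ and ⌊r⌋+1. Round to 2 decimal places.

Sorted: 52, 53, 59, 65, 66, 70, 71, 73, 74, 83, 84, 86, 87, 93, 94, 95, 97.
n = 17.
r = 1 + (20/100)·(17 − 1) = 1 + 3.2 = 4.2.
Rank 4 is 65 and rank 5 is 66.
Interpolate: 65 + 0.2·(66 − 65) = 65 + 0.2·1 = 65.2.

65.20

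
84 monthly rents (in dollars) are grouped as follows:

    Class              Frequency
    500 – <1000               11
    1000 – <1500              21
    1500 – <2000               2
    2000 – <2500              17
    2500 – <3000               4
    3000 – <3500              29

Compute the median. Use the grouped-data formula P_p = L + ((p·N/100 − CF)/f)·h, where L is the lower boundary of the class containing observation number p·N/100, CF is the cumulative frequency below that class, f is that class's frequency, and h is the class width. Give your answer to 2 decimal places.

N = 84; target position k = 50/100 · 84 = 42.
Cumulative frequencies: 11, 32, 34, 51, 55, 84.
Observation 42 falls in the class 2000 – <2500.
L = 2000, CF = 34, f = 17, h = 500.
P50 = 2000 + ((42 − 34)/17)·500 = 2000 + 235.294 = 2235.29.

2235.29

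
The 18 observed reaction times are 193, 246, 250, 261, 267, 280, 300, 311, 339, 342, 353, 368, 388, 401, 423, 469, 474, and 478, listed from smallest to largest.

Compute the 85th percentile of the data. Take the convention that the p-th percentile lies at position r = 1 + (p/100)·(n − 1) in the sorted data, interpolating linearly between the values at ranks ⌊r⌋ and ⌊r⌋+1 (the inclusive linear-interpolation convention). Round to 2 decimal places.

n = 18.
r = 1 + (85/100)·(18 − 1) = 1 + 14.45 = 15.45.
Rank 15 is 423 and rank 16 is 469.
Interpolate: 423 + 0.45·(469 − 423) = 423 + 0.45·46 = 443.7.

443.70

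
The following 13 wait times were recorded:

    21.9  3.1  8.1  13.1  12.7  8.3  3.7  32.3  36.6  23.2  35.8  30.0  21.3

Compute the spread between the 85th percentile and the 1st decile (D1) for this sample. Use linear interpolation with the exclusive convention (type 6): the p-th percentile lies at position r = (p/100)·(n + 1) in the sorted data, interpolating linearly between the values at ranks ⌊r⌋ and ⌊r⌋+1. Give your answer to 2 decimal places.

Sorted: 3.1, 3.7, 8.1, 8.3, 12.7, 13.1, 21.3, 21.9, 23.2, 30.0, 32.3, 35.8, 36.6.
n = 13.
P10: r = 1.4; ranks 1–2 are 3.1, 3.7; interpolating gives 3.34.
P85: r = 11.9; ranks 11–12 are 32.3, 35.8; interpolating gives 35.45.
Difference: 35.45 − 3.34 = 32.11.

32.11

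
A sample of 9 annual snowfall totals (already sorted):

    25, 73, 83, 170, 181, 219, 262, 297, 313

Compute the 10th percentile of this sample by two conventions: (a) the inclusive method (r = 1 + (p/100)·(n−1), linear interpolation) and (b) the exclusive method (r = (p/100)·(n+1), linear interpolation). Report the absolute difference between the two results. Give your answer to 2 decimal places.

n = 9.
(a) r = 1.8; between ranks 1 (25) and 2 (73): 63.4.
(b) r = 1 → value at rank 1 = 25.
|63.4 − 25| = 38.4.

38.40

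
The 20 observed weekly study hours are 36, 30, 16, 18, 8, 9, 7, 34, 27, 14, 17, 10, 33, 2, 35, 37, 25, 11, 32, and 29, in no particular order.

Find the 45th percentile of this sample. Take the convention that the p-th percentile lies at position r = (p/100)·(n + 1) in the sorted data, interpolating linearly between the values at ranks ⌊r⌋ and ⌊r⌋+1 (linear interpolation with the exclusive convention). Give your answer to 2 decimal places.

17.45

Sorted: 2, 7, 8, 9, 10, 11, 14, 16, 17, 18, 25, 27, 29, 30, 32, 33, 34, 35, 36, 37.
n = 20.
r = (45/100)·(20 + 1) = 9.45.
Rank 9 is 17 and rank 10 is 18.
Interpolate: 17 + 0.45·(18 − 17) = 17 + 0.45·1 = 17.45.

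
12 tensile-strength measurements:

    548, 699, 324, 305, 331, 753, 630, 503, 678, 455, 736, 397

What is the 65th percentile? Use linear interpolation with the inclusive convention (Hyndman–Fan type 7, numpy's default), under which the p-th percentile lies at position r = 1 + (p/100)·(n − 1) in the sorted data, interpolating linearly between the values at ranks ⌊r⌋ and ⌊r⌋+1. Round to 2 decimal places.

Sorted: 305, 324, 331, 397, 455, 503, 548, 630, 678, 699, 736, 753.
n = 12.
r = 1 + (65/100)·(12 − 1) = 1 + 7.15 = 8.15.
Rank 8 is 630 and rank 9 is 678.
Interpolate: 630 + 0.15·(678 − 630) = 630 + 0.15·48 = 637.2.

637.20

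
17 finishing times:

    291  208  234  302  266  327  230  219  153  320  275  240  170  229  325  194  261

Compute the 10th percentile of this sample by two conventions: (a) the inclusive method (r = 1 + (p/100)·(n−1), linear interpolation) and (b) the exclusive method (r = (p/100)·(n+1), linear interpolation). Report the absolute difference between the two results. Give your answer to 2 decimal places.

Sorted: 153, 170, 194, 208, 219, 229, 230, 234, 240, 261, 266, 275, 291, 302, 320, 325, 327.
n = 17.
(a) r = 2.6; between ranks 2 (170) and 3 (194): 184.4.
(b) r = 1.8; between ranks 1 (153) and 2 (170): 166.6.
|184.4 − 166.6| = 17.8.

17.80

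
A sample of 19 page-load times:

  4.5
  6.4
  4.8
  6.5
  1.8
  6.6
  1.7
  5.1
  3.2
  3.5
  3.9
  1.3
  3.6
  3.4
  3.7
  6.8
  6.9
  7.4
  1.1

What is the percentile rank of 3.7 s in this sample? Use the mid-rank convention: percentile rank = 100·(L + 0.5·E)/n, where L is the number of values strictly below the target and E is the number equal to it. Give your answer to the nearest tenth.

44.7

Sorted: 1.1, 1.3, 1.7, 1.8, 3.2, 3.4, 3.5, 3.6, 3.7, 3.9, 4.5, 4.8, 5.1, 6.4, 6.5, 6.6, 6.8, 6.9, 7.4.
Count below 3.7: L = 8; count equal: E = 1; n = 19.
Percentile rank = 100·(8 + 0.5·1)/19 = 100·8.5/19 = 44.74.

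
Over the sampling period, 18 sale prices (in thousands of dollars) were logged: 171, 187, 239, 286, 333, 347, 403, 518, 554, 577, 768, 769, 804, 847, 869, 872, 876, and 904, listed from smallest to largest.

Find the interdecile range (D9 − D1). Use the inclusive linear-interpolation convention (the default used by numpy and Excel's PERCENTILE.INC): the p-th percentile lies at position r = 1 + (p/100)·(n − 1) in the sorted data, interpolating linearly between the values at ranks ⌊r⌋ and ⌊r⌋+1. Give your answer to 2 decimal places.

649.80

n = 18.
P10: r = 2.7; ranks 2–3 are 187, 239; interpolating gives 223.4.
P90: r = 16.3; ranks 16–17 are 872, 876; interpolating gives 873.2.
Difference: 873.2 − 223.4 = 649.8.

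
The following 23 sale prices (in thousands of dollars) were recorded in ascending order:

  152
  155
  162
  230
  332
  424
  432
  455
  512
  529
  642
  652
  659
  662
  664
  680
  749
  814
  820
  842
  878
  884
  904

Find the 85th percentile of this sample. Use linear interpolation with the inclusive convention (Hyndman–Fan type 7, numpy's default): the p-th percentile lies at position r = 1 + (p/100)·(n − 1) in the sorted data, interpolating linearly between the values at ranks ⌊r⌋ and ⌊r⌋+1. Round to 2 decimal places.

835.40

n = 23.
r = 1 + (85/100)·(23 − 1) = 1 + 18.7 = 19.7.
Rank 19 is 820 and rank 20 is 842.
Interpolate: 820 + 0.7·(842 − 820) = 820 + 0.7·22 = 835.4.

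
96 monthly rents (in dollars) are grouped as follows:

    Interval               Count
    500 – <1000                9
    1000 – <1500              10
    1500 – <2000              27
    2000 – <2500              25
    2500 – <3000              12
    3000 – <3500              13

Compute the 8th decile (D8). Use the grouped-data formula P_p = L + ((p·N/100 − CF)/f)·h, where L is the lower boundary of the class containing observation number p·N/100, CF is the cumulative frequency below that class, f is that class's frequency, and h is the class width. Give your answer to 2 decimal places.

N = 96; target position k = 80/100 · 96 = 76.8.
Cumulative frequencies: 9, 19, 46, 71, 83, 96.
Observation 76.8 falls in the class 2500 – <3000.
L = 2500, CF = 71, f = 12, h = 500.
P80 = 2500 + ((76.8 − 71)/12)·500 = 2500 + 241.667 = 2741.67.

2741.67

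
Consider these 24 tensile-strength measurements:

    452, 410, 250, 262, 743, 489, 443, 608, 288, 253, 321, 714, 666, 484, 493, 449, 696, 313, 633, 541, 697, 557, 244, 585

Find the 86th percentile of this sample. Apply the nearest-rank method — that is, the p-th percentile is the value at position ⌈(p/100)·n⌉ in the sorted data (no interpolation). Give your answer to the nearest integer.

696

Sorted: 244, 250, 253, 262, 288, 313, 321, 410, 443, 449, 452, 484, 489, 493, 541, 557, 585, 608, 633, 666, 696, 697, 714, 743.
n = 24.
Position = ⌈86/100 · 24⌉ = ⌈20.64⌉ = 21.
The value at rank 21 is 696.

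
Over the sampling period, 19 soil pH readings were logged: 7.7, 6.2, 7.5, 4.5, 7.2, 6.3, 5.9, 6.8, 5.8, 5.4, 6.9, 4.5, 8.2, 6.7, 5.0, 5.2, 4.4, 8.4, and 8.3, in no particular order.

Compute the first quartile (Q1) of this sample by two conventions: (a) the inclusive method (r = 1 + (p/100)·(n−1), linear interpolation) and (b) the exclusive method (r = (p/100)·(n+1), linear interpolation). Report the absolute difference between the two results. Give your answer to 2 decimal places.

Sorted: 4.4, 4.5, 4.5, 5.0, 5.2, 5.4, 5.8, 5.9, 6.2, 6.3, 6.7, 6.8, 6.9, 7.2, 7.5, 7.7, 8.2, 8.3, 8.4.
n = 19.
(a) r = 5.5; between ranks 5 (5.2) and 6 (5.4): 5.3.
(b) r = 5 → value at rank 5 = 5.2.
|5.3 − 5.2| = 0.1.

0.10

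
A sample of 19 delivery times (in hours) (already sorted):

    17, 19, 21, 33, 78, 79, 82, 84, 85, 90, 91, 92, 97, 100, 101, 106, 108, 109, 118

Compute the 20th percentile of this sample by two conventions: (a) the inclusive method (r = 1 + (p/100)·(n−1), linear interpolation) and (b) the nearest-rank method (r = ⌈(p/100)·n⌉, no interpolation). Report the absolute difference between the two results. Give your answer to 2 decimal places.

27.00

n = 19.
(a) r = 4.6; between ranks 4 (33) and 5 (78): 60.
(b) the nearest-rank method: rank 4 → 33.
|60 − 33| = 27.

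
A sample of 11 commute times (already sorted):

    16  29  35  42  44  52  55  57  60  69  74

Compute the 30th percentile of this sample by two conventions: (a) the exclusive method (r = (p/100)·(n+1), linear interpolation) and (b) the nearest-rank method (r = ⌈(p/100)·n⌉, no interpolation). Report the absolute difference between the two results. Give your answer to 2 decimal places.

2.80

n = 11.
(a) r = 3.6; between ranks 3 (35) and 4 (42): 39.2.
(b) the nearest-rank method: rank 4 → 42.
|39.2 − 42| = 2.8.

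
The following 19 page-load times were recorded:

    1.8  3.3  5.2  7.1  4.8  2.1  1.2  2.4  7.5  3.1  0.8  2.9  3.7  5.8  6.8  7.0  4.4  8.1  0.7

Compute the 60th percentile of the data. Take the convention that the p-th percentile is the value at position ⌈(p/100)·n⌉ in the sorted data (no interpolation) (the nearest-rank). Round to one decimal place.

4.8

Sorted: 0.7, 0.8, 1.2, 1.8, 2.1, 2.4, 2.9, 3.1, 3.3, 3.7, 4.4, 4.8, 5.2, 5.8, 6.8, 7.0, 7.1, 7.5, 8.1.
n = 19.
Position = ⌈60/100 · 19⌉ = ⌈11.4⌉ = 12.
The value at rank 12 is 4.8.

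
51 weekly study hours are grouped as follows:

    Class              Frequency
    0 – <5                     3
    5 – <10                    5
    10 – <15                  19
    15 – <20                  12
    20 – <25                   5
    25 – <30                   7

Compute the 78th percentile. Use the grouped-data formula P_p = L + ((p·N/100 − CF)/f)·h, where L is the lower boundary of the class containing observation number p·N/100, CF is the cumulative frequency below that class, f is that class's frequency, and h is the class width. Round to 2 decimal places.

20.78

N = 51; target position k = 78/100 · 51 = 39.78.
Cumulative frequencies: 3, 8, 27, 39, 44, 51.
Observation 39.78 falls in the class 20 – <25.
L = 20, CF = 39, f = 5, h = 5.
P78 = 20 + ((39.78 − 39)/5)·5 = 20 + 0.78 = 20.78.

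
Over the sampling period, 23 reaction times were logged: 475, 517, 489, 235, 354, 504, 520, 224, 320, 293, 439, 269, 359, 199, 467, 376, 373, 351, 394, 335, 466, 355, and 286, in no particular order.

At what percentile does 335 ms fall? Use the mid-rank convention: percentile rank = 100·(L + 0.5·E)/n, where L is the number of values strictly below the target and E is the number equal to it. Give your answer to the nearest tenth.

Sorted: 199, 224, 235, 269, 286, 293, 320, 335, 351, 354, 355, 359, 373, 376, 394, 439, 466, 467, 475, 489, 504, 517, 520.
Count below 335: L = 7; count equal: E = 1; n = 23.
Percentile rank = 100·(7 + 0.5·1)/23 = 100·7.5/23 = 32.61.

32.6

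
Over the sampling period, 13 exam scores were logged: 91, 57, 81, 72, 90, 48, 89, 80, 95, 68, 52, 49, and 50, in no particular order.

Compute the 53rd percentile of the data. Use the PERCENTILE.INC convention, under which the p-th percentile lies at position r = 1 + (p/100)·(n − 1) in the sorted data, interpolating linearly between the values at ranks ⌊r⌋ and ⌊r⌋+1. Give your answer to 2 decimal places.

74.88

Sorted: 48, 49, 50, 52, 57, 68, 72, 80, 81, 89, 90, 91, 95.
n = 13.
r = 1 + (53/100)·(13 − 1) = 1 + 6.36 = 7.36.
Rank 7 is 72 and rank 8 is 80.
Interpolate: 72 + 0.36·(80 − 72) = 72 + 0.36·8 = 74.88.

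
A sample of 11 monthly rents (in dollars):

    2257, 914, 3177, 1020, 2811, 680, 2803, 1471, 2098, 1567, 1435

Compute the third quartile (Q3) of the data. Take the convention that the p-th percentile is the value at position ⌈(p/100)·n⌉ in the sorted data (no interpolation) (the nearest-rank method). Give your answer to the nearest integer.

Sorted: 680, 914, 1020, 1435, 1471, 1567, 2098, 2257, 2803, 2811, 3177.
n = 11.
Position = ⌈75/100 · 11⌉ = ⌈8.25⌉ = 9.
The value at rank 9 is 2803.

2803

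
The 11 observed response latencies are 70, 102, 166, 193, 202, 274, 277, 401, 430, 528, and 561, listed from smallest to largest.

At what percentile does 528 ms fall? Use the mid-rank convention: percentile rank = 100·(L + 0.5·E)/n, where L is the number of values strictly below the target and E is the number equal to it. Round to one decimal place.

86.4

Count below 528: L = 9; count equal: E = 1; n = 11.
Percentile rank = 100·(9 + 0.5·1)/11 = 100·9.5/11 = 86.36.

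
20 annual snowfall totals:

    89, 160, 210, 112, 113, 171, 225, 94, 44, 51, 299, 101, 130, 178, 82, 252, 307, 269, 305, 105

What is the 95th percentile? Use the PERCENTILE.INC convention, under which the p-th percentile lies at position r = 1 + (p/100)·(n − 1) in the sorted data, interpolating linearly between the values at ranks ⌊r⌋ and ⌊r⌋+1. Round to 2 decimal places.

Sorted: 44, 51, 82, 89, 94, 101, 105, 112, 113, 130, 160, 171, 178, 210, 225, 252, 269, 299, 305, 307.
n = 20.
r = 1 + (95/100)·(20 − 1) = 1 + 18.05 = 19.05.
Rank 19 is 305 and rank 20 is 307.
Interpolate: 305 + 0.05·(307 − 305) = 305 + 0.05·2 = 305.1.

305.10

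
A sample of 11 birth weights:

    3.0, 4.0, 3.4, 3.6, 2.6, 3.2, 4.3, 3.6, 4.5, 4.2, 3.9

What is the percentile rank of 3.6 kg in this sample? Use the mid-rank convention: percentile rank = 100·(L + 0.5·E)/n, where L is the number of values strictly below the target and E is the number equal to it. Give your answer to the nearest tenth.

45.5

Sorted: 2.6, 3.0, 3.2, 3.4, 3.6, 3.6, 3.9, 4.0, 4.2, 4.3, 4.5.
Count below 3.6: L = 4; count equal: E = 2; n = 11.
Percentile rank = 100·(4 + 0.5·2)/11 = 100·5/11 = 45.45.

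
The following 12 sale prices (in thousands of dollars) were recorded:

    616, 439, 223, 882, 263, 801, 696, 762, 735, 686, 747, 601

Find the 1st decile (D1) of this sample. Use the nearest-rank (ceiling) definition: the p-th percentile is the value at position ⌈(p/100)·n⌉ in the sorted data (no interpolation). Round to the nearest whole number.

Sorted: 223, 263, 439, 601, 616, 686, 696, 735, 747, 762, 801, 882.
n = 12.
Position = ⌈10/100 · 12⌉ = ⌈1.2⌉ = 2.
The value at rank 2 is 263.

263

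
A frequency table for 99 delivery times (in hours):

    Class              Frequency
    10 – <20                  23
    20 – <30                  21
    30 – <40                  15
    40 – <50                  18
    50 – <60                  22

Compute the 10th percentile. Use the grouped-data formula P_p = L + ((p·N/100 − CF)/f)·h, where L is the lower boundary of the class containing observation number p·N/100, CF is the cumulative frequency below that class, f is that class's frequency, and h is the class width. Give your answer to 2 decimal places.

N = 99; target position k = 10/100 · 99 = 9.9.
Cumulative frequencies: 23, 44, 59, 77, 99.
Observation 9.9 falls in the class 10 – <20.
L = 10, CF = 0, f = 23, h = 10.
P10 = 10 + ((9.9 − 0)/23)·10 = 10 + 4.30435 = 14.3043.

14.30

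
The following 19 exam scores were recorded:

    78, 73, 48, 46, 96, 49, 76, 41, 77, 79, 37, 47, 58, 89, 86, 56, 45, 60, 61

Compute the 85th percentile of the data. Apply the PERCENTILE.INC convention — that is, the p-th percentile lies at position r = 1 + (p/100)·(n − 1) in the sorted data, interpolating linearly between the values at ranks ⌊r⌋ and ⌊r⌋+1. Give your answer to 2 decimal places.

81.10

Sorted: 37, 41, 45, 46, 47, 48, 49, 56, 58, 60, 61, 73, 76, 77, 78, 79, 86, 89, 96.
n = 19.
r = 1 + (85/100)·(19 − 1) = 1 + 15.3 = 16.3.
Rank 16 is 79 and rank 17 is 86.
Interpolate: 79 + 0.3·(86 − 79) = 79 + 0.3·7 = 81.1.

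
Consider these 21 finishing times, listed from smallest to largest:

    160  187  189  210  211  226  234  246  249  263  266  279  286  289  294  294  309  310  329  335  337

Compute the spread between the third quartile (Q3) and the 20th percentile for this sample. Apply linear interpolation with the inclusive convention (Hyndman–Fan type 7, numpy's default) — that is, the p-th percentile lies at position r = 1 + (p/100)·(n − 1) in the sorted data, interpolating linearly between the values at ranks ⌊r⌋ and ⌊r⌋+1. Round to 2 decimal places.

n = 21.
P20: r = 5 (integer) → 211.
P75: r = 16 (integer) → 294.
Difference: 294 − 211 = 83.

83.00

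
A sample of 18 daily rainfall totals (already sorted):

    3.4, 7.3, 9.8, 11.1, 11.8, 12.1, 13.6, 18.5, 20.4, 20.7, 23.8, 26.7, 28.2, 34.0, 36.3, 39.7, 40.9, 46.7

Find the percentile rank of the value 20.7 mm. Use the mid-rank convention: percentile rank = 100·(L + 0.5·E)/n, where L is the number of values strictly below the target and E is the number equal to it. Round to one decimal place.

Count below 20.7: L = 9; count equal: E = 1; n = 18.
Percentile rank = 100·(9 + 0.5·1)/18 = 100·9.5/18 = 52.78.

52.8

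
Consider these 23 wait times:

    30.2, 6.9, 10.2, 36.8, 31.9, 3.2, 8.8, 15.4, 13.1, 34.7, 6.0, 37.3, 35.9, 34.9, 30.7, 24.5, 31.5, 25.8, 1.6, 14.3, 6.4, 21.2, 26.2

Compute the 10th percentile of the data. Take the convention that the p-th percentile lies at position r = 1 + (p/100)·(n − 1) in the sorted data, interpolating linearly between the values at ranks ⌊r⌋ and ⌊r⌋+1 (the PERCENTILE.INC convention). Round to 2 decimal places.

6.08

Sorted: 1.6, 3.2, 6.0, 6.4, 6.9, 8.8, 10.2, 13.1, 14.3, 15.4, 21.2, 24.5, 25.8, 26.2, 30.2, 30.7, 31.5, 31.9, 34.7, 34.9, 35.9, 36.8, 37.3.
n = 23.
r = 1 + (10/100)·(23 − 1) = 1 + 2.2 = 3.2.
Rank 3 is 6.0 and rank 4 is 6.4.
Interpolate: 6.0 + 0.2·(6.4 − 6.0) = 6.0 + 0.2·0.4 = 6.08.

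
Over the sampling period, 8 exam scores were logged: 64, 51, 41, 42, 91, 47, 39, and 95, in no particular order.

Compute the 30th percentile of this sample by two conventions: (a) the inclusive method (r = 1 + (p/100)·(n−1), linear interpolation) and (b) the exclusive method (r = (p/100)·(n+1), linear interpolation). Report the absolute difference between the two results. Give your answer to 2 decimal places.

0.80

Sorted: 39, 41, 42, 47, 51, 64, 91, 95.
n = 8.
(a) r = 3.1; between ranks 3 (42) and 4 (47): 42.5.
(b) r = 2.7; between ranks 2 (41) and 3 (42): 41.7.
|42.5 − 41.7| = 0.8.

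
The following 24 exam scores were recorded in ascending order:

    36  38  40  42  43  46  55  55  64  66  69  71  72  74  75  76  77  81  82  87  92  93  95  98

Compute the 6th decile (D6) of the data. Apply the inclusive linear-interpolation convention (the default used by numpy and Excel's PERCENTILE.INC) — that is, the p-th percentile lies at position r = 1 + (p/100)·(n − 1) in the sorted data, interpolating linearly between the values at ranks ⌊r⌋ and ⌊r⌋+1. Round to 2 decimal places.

74.80

n = 24.
r = 1 + (60/100)·(24 − 1) = 1 + 13.8 = 14.8.
Rank 14 is 74 and rank 15 is 75.
Interpolate: 74 + 0.8·(75 − 74) = 74 + 0.8·1 = 74.8.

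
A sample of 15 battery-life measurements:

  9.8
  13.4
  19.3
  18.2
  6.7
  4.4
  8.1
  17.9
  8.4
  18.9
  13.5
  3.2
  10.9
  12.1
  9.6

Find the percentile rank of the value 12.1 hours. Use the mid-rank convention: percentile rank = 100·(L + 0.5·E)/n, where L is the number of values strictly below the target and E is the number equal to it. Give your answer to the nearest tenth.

56.7

Sorted: 3.2, 4.4, 6.7, 8.1, 8.4, 9.6, 9.8, 10.9, 12.1, 13.4, 13.5, 17.9, 18.2, 18.9, 19.3.
Count below 12.1: L = 8; count equal: E = 1; n = 15.
Percentile rank = 100·(8 + 0.5·1)/15 = 100·8.5/15 = 56.67.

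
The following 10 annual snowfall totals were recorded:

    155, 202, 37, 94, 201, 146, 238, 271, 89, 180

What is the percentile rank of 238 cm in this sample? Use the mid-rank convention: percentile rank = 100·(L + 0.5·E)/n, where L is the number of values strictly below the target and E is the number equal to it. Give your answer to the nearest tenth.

Sorted: 37, 89, 94, 146, 155, 180, 201, 202, 238, 271.
Count below 238: L = 8; count equal: E = 1; n = 10.
Percentile rank = 100·(8 + 0.5·1)/10 = 100·8.5/10 = 85.

85.0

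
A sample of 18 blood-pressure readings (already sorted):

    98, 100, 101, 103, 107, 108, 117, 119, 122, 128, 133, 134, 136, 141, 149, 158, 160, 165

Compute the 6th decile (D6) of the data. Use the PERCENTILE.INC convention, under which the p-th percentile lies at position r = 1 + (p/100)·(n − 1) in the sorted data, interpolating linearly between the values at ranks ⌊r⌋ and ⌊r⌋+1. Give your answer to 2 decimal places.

133.20

n = 18.
r = 1 + (60/100)·(18 − 1) = 1 + 10.2 = 11.2.
Rank 11 is 133 and rank 12 is 134.
Interpolate: 133 + 0.2·(134 − 133) = 133 + 0.2·1 = 133.2.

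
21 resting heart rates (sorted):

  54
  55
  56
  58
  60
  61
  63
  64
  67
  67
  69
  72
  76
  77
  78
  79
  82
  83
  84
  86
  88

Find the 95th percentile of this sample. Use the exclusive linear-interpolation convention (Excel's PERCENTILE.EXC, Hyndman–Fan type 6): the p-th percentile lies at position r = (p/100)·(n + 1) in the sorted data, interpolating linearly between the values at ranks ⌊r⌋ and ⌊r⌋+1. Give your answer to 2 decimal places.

87.80

n = 21.
r = (95/100)·(21 + 1) = 20.9.
Rank 20 is 86 and rank 21 is 88.
Interpolate: 86 + 0.9·(88 − 86) = 86 + 0.9·2 = 87.8.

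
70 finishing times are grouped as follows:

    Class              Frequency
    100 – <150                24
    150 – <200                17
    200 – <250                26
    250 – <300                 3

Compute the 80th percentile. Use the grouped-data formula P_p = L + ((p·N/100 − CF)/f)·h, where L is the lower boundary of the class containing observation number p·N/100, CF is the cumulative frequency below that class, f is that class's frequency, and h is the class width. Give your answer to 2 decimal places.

228.85

N = 70; target position k = 80/100 · 70 = 56.
Cumulative frequencies: 24, 41, 67, 70.
Observation 56 falls in the class 200 – <250.
L = 200, CF = 41, f = 26, h = 50.
P80 = 200 + ((56 − 41)/26)·50 = 200 + 28.8462 = 228.846.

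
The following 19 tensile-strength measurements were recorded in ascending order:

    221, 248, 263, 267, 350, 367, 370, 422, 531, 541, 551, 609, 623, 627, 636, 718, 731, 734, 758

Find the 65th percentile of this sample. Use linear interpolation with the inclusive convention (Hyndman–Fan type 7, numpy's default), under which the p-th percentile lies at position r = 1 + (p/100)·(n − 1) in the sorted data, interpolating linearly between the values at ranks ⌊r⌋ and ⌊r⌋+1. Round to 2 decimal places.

n = 19.
r = 1 + (65/100)·(19 − 1) = 1 + 11.7 = 12.7.
Rank 12 is 609 and rank 13 is 623.
Interpolate: 609 + 0.7·(623 − 609) = 609 + 0.7·14 = 618.8.

618.80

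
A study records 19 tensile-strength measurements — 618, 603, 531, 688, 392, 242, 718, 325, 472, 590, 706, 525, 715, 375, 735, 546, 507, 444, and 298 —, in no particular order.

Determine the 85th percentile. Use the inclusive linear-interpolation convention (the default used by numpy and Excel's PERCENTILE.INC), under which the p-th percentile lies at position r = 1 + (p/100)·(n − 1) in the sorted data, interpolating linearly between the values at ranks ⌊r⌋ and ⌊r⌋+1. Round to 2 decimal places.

708.70

Sorted: 242, 298, 325, 375, 392, 444, 472, 507, 525, 531, 546, 590, 603, 618, 688, 706, 715, 718, 735.
n = 19.
r = 1 + (85/100)·(19 − 1) = 1 + 15.3 = 16.3.
Rank 16 is 706 and rank 17 is 715.
Interpolate: 706 + 0.3·(715 − 706) = 706 + 0.3·9 = 708.7.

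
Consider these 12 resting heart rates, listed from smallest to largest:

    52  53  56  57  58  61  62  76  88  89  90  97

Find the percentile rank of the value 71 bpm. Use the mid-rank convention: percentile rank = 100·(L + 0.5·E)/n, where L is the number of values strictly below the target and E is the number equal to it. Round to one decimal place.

Count below 71: L = 7; count equal: E = 0; n = 12.
Percentile rank = 100·(7 + 0.5·0)/12 = 100·7/12 = 58.33.

58.3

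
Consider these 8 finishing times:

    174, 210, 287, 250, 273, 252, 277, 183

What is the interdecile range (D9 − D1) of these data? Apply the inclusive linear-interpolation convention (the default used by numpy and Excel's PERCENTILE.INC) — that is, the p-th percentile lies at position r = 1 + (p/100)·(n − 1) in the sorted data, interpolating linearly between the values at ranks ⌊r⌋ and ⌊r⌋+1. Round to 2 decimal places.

99.70

Sorted: 174, 183, 210, 250, 252, 273, 277, 287.
n = 8.
P10: r = 1.7; ranks 1–2 are 174, 183; interpolating gives 180.3.
P90: r = 7.3; ranks 7–8 are 277, 287; interpolating gives 280.
Difference: 280 − 180.3 = 99.7.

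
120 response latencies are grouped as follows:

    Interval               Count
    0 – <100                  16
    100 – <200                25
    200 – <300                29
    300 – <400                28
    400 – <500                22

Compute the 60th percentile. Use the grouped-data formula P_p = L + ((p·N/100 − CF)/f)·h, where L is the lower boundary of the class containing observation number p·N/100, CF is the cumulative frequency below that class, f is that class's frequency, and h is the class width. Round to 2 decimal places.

307.14

N = 120; target position k = 60/100 · 120 = 72.
Cumulative frequencies: 16, 41, 70, 98, 120.
Observation 72 falls in the class 300 – <400.
L = 300, CF = 70, f = 28, h = 100.
P60 = 300 + ((72 − 70)/28)·100 = 300 + 7.14286 = 307.143.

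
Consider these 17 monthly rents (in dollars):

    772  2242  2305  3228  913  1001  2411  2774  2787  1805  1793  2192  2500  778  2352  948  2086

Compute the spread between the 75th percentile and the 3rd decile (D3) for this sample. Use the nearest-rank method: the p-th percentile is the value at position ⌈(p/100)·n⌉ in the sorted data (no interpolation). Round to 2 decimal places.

Sorted: 772, 778, 913, 948, 1001, 1793, 1805, 2086, 2192, 2242, 2305, 2352, 2411, 2500, 2774, 2787, 3228.
n = 17.
P30: rank ⌈30/100·17⌉ = 6 → 1793.
P75: rank ⌈75/100·17⌉ = 13 → 2411.
Difference: 2411 − 1793 = 618.

618.00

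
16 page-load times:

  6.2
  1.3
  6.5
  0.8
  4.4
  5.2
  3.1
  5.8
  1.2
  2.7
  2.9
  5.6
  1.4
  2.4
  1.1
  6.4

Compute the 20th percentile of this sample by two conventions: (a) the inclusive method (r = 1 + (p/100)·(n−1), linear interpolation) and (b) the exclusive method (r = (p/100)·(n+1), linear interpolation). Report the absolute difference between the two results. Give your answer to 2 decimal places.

0.06

Sorted: 0.8, 1.1, 1.2, 1.3, 1.4, 2.4, 2.7, 2.9, 3.1, 4.4, 5.2, 5.6, 5.8, 6.2, 6.4, 6.5.
n = 16.
(a) r = 4 → value at rank 4 = 1.3.
(b) r = 3.4; between ranks 3 (1.2) and 4 (1.3): 1.24.
|1.3 − 1.24| = 0.06.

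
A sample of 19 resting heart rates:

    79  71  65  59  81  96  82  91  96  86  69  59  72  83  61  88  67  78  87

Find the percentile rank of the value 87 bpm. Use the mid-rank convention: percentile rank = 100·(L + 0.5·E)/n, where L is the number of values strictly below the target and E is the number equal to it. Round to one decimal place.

Sorted: 59, 59, 61, 65, 67, 69, 71, 72, 78, 79, 81, 82, 83, 86, 87, 88, 91, 96, 96.
Count below 87: L = 14; count equal: E = 1; n = 19.
Percentile rank = 100·(14 + 0.5·1)/19 = 100·14.5/19 = 76.32.

76.3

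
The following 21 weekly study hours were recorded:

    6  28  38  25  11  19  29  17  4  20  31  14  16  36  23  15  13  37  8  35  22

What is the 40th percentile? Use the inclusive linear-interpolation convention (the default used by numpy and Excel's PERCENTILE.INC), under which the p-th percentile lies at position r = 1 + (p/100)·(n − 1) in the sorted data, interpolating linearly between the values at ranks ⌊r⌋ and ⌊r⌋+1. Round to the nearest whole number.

Sorted: 4, 6, 8, 11, 13, 14, 15, 16, 17, 19, 20, 22, 23, 25, 28, 29, 31, 35, 36, 37, 38.
n = 21.
r = 1 + (40/100)·(21 − 1) = 1 + 8 = 9.
r is an integer, so P40 is the value at rank 9: 17.

17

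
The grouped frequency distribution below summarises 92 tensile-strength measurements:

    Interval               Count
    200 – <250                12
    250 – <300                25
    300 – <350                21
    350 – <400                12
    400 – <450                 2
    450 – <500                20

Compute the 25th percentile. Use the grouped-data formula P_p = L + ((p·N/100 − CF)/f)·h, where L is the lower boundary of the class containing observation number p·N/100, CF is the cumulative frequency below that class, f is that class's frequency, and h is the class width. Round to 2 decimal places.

272.00

N = 92; target position k = 25/100 · 92 = 23.
Cumulative frequencies: 12, 37, 58, 70, 72, 92.
Observation 23 falls in the class 250 – <300.
L = 250, CF = 12, f = 25, h = 50.
P25 = 250 + ((23 − 12)/25)·50 = 250 + 22 = 272.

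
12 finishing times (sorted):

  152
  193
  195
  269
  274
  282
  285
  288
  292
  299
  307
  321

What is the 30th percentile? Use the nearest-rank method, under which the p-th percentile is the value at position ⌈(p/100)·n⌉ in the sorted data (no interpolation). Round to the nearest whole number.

269

n = 12.
Position = ⌈30/100 · 12⌉ = ⌈3.6⌉ = 4.
The value at rank 4 is 269.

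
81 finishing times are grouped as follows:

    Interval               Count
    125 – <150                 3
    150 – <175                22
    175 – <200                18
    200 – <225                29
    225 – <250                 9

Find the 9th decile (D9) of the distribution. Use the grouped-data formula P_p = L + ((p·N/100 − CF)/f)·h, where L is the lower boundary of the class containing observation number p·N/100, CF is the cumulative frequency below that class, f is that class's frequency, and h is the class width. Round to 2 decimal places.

N = 81; target position k = 90/100 · 81 = 72.9.
Cumulative frequencies: 3, 25, 43, 72, 81.
Observation 72.9 falls in the class 225 – <250.
L = 225, CF = 72, f = 9, h = 25.
P90 = 225 + ((72.9 − 72)/9)·25 = 225 + 2.5 = 227.5.

227.50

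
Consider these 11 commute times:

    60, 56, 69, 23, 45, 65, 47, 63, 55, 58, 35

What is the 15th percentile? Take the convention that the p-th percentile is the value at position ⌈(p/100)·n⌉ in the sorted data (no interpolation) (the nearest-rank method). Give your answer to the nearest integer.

Sorted: 23, 35, 45, 47, 55, 56, 58, 60, 63, 65, 69.
n = 11.
Position = ⌈15/100 · 11⌉ = ⌈1.65⌉ = 2.
The value at rank 2 is 35.

35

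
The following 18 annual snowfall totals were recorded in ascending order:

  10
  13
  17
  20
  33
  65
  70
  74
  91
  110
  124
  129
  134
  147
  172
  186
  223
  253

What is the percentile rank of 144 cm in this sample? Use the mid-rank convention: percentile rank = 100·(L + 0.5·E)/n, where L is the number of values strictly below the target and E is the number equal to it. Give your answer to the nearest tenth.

Count below 144: L = 13; count equal: E = 0; n = 18.
Percentile rank = 100·(13 + 0.5·0)/18 = 100·13/18 = 72.22.

72.2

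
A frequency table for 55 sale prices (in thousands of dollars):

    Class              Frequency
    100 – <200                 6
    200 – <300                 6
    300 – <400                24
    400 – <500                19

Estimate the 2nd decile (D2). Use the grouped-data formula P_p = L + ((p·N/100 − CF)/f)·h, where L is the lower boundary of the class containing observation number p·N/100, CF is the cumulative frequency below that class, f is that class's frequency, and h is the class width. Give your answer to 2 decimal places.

N = 55; target position k = 20/100 · 55 = 11.
Cumulative frequencies: 6, 12, 36, 55.
Observation 11 falls in the class 200 – <300.
L = 200, CF = 6, f = 6, h = 100.
P20 = 200 + ((11 − 6)/6)·100 = 200 + 83.3333 = 283.333.

283.33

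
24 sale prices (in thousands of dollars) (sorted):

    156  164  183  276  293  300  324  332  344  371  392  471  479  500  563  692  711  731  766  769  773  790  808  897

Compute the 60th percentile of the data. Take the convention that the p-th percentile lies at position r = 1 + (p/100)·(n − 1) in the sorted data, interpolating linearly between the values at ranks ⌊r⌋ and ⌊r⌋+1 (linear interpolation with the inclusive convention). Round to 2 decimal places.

550.40

n = 24.
r = 1 + (60/100)·(24 − 1) = 1 + 13.8 = 14.8.
Rank 14 is 500 and rank 15 is 563.
Interpolate: 500 + 0.8·(563 − 500) = 500 + 0.8·63 = 550.4.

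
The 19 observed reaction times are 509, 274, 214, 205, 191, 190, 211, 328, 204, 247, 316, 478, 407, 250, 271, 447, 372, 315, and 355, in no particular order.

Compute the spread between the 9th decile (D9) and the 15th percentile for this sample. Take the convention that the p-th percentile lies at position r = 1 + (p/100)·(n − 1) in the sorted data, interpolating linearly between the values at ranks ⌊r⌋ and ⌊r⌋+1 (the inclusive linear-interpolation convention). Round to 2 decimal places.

248.50

Sorted: 190, 191, 204, 205, 211, 214, 247, 250, 271, 274, 315, 316, 328, 355, 372, 407, 447, 478, 509.
n = 19.
P15: r = 3.7; ranks 3–4 are 204, 205; interpolating gives 204.7.
P90: r = 17.2; ranks 17–18 are 447, 478; interpolating gives 453.2.
Difference: 453.2 − 204.7 = 248.5.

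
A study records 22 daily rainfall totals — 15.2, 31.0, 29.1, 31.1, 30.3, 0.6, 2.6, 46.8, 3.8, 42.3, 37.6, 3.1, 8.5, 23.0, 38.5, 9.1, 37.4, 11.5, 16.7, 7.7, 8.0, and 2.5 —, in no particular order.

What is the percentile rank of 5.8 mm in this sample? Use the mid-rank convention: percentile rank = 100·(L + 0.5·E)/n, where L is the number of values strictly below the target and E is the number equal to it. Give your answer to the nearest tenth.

22.7

Sorted: 0.6, 2.5, 2.6, 3.1, 3.8, 7.7, 8.0, 8.5, 9.1, 11.5, 15.2, 16.7, 23.0, 29.1, 30.3, 31.0, 31.1, 37.4, 37.6, 38.5, 42.3, 46.8.
Count below 5.8: L = 5; count equal: E = 0; n = 22.
Percentile rank = 100·(5 + 0.5·0)/22 = 100·5/22 = 22.73.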